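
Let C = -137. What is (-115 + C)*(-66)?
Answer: 16632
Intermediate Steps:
(-115 + C)*(-66) = (-115 - 137)*(-66) = -252*(-66) = 16632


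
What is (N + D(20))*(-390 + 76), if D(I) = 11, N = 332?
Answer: -107702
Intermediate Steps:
(N + D(20))*(-390 + 76) = (332 + 11)*(-390 + 76) = 343*(-314) = -107702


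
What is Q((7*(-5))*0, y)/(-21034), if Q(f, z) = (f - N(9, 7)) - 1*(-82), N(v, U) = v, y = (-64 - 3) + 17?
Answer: -73/21034 ≈ -0.0034706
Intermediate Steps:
y = -50 (y = -67 + 17 = -50)
Q(f, z) = 73 + f (Q(f, z) = (f - 1*9) - 1*(-82) = (f - 9) + 82 = (-9 + f) + 82 = 73 + f)
Q((7*(-5))*0, y)/(-21034) = (73 + (7*(-5))*0)/(-21034) = (73 - 35*0)*(-1/21034) = (73 + 0)*(-1/21034) = 73*(-1/21034) = -73/21034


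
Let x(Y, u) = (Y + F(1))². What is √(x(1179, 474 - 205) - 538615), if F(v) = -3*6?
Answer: √809306 ≈ 899.61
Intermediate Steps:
F(v) = -18
x(Y, u) = (-18 + Y)² (x(Y, u) = (Y - 18)² = (-18 + Y)²)
√(x(1179, 474 - 205) - 538615) = √((-18 + 1179)² - 538615) = √(1161² - 538615) = √(1347921 - 538615) = √809306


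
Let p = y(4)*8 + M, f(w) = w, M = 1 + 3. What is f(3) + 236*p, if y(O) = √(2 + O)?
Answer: 947 + 1888*√6 ≈ 5571.6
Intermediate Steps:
M = 4
p = 4 + 8*√6 (p = √(2 + 4)*8 + 4 = √6*8 + 4 = 8*√6 + 4 = 4 + 8*√6 ≈ 23.596)
f(3) + 236*p = 3 + 236*(4 + 8*√6) = 3 + (944 + 1888*√6) = 947 + 1888*√6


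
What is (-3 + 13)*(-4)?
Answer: -40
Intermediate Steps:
(-3 + 13)*(-4) = 10*(-4) = -40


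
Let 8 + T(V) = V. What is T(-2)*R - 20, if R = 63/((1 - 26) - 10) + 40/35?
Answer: -94/7 ≈ -13.429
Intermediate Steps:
T(V) = -8 + V
R = -23/35 (R = 63/(-25 - 10) + 40*(1/35) = 63/(-35) + 8/7 = 63*(-1/35) + 8/7 = -9/5 + 8/7 = -23/35 ≈ -0.65714)
T(-2)*R - 20 = (-8 - 2)*(-23/35) - 20 = -10*(-23/35) - 20 = 46/7 - 20 = -94/7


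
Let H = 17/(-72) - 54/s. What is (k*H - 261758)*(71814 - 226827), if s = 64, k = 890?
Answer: 1954793865037/48 ≈ 4.0725e+10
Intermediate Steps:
H = -311/288 (H = 17/(-72) - 54/64 = 17*(-1/72) - 54*1/64 = -17/72 - 27/32 = -311/288 ≈ -1.0799)
(k*H - 261758)*(71814 - 226827) = (890*(-311/288) - 261758)*(71814 - 226827) = (-138395/144 - 261758)*(-155013) = -37831547/144*(-155013) = 1954793865037/48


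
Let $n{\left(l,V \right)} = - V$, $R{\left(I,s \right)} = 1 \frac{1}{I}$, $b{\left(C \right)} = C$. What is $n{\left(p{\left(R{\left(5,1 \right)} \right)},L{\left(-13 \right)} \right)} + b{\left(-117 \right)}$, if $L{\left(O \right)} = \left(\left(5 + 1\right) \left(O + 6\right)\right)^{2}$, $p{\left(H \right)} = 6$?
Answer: $-1881$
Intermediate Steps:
$R{\left(I,s \right)} = \frac{1}{I}$
$L{\left(O \right)} = \left(36 + 6 O\right)^{2}$ ($L{\left(O \right)} = \left(6 \left(6 + O\right)\right)^{2} = \left(36 + 6 O\right)^{2}$)
$n{\left(p{\left(R{\left(5,1 \right)} \right)},L{\left(-13 \right)} \right)} + b{\left(-117 \right)} = - 36 \left(6 - 13\right)^{2} - 117 = - 36 \left(-7\right)^{2} - 117 = - 36 \cdot 49 - 117 = \left(-1\right) 1764 - 117 = -1764 - 117 = -1881$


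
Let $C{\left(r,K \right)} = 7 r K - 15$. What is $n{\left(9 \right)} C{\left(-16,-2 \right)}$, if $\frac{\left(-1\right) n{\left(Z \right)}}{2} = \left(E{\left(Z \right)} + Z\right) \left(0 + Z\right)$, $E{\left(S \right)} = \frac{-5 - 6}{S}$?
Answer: $-29260$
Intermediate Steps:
$E{\left(S \right)} = - \frac{11}{S}$ ($E{\left(S \right)} = \frac{-5 - 6}{S} = - \frac{11}{S}$)
$C{\left(r,K \right)} = -15 + 7 K r$ ($C{\left(r,K \right)} = 7 K r - 15 = -15 + 7 K r$)
$n{\left(Z \right)} = - 2 Z \left(Z - \frac{11}{Z}\right)$ ($n{\left(Z \right)} = - 2 \left(- \frac{11}{Z} + Z\right) \left(0 + Z\right) = - 2 \left(Z - \frac{11}{Z}\right) Z = - 2 Z \left(Z - \frac{11}{Z}\right)$)
$n{\left(9 \right)} C{\left(-16,-2 \right)} = \left(22 - 2 \cdot 9^{2}\right) \left(-15 + 7 \left(-2\right) \left(-16\right)\right) = \left(22 - 162\right) \left(-15 + 224\right) = \left(22 - 162\right) 209 = \left(-140\right) 209 = -29260$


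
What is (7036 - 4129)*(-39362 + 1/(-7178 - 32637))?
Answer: -4555844676117/39815 ≈ -1.1443e+8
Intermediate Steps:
(7036 - 4129)*(-39362 + 1/(-7178 - 32637)) = 2907*(-39362 + 1/(-39815)) = 2907*(-39362 - 1/39815) = 2907*(-1567198031/39815) = -4555844676117/39815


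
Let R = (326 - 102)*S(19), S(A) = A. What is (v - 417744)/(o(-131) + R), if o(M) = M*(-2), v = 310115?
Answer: -107629/4518 ≈ -23.822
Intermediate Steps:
o(M) = -2*M
R = 4256 (R = (326 - 102)*19 = 224*19 = 4256)
(v - 417744)/(o(-131) + R) = (310115 - 417744)/(-2*(-131) + 4256) = -107629/(262 + 4256) = -107629/4518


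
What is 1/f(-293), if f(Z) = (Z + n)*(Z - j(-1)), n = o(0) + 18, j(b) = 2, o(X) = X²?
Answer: 1/81125 ≈ 1.2327e-5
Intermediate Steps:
n = 18 (n = 0² + 18 = 0 + 18 = 18)
f(Z) = (-2 + Z)*(18 + Z) (f(Z) = (Z + 18)*(Z - 1*2) = (18 + Z)*(Z - 2) = (18 + Z)*(-2 + Z) = (-2 + Z)*(18 + Z))
1/f(-293) = 1/(-36 + (-293)² + 16*(-293)) = 1/(-36 + 85849 - 4688) = 1/81125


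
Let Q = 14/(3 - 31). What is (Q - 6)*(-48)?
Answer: 312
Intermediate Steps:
Q = -1/2 (Q = 14/(-28) = 14*(-1/28) = -1/2 ≈ -0.50000)
(Q - 6)*(-48) = (-1/2 - 6)*(-48) = -13/2*(-48) = 312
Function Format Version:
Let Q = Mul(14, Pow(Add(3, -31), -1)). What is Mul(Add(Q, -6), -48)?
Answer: 312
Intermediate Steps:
Q = Rational(-1, 2) (Q = Mul(14, Pow(-28, -1)) = Mul(14, Rational(-1, 28)) = Rational(-1, 2) ≈ -0.50000)
Mul(Add(Q, -6), -48) = Mul(Add(Rational(-1, 2), -6), -48) = Mul(Rational(-13, 2), -48) = 312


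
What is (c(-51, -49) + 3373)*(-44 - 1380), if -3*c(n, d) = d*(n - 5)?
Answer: -10502000/3 ≈ -3.5007e+6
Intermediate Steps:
c(n, d) = -d*(-5 + n)/3 (c(n, d) = -d*(n - 5)/3 = -d*(-5 + n)/3)
(c(-51, -49) + 3373)*(-44 - 1380) = ((⅓)*(-49)*(5 - 1*(-51)) + 3373)*(-44 - 1380) = ((⅓)*(-49)*(5 + 51) + 3373)*(-1424) = ((⅓)*(-49)*56 + 3373)*(-1424) = (-2744/3 + 3373)*(-1424) = (7375/3)*(-1424) = -10502000/3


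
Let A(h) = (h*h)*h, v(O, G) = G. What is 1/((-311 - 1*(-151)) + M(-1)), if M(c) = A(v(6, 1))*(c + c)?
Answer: -1/162 ≈ -0.0061728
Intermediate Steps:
A(h) = h**3 (A(h) = h**2*h = h**3)
M(c) = 2*c (M(c) = 1**3*(c + c) = 1*(2*c) = 2*c)
1/((-311 - 1*(-151)) + M(-1)) = 1/((-311 - 1*(-151)) + 2*(-1)) = 1/((-311 + 151) - 2) = 1/(-160 - 2) = 1/(-162) = -1/162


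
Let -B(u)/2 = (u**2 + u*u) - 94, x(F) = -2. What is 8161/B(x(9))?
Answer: 8161/172 ≈ 47.448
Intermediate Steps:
B(u) = 188 - 4*u**2 (B(u) = -2*((u**2 + u*u) - 94) = -2*((u**2 + u**2) - 94) = -2*(2*u**2 - 94) = -2*(-94 + 2*u**2) = 188 - 4*u**2)
8161/B(x(9)) = 8161/(188 - 4*(-2)**2) = 8161/(188 - 4*4) = 8161/(188 - 16) = 8161/172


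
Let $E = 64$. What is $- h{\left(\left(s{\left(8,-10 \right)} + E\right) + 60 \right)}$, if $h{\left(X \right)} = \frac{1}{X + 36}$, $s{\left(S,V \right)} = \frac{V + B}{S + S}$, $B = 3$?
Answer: $- \frac{16}{2553} \approx -0.0062671$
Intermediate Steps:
$s{\left(S,V \right)} = \frac{3 + V}{2 S}$ ($s{\left(S,V \right)} = \frac{V + 3}{S + S} = \frac{3 + V}{2 S}$)
$h{\left(X \right)} = \frac{1}{36 + X}$
$- h{\left(\left(s{\left(8,-10 \right)} + E\right) + 60 \right)} = - \frac{1}{36 + \left(\left(\frac{3 - 10}{2 \cdot 8} + 64\right) + 60\right)} = - \frac{1}{36 + \left(\left(\frac{1}{2} \cdot \frac{1}{8} \left(-7\right) + 64\right) + 60\right)} = - \frac{1}{36 + \left(\left(- \frac{7}{16} + 64\right) + 60\right)} = - \frac{1}{36 + \left(\frac{1017}{16} + 60\right)} = - \frac{1}{36 + \frac{1977}{16}} = - \frac{1}{\frac{2553}{16}} = \left(-1\right) \frac{16}{2553} = - \frac{16}{2553}$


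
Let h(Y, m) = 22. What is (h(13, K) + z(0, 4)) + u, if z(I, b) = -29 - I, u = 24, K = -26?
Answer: 17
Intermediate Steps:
(h(13, K) + z(0, 4)) + u = (22 + (-29 - 1*0)) + 24 = (22 + (-29 + 0)) + 24 = (22 - 29) + 24 = -7 + 24 = 17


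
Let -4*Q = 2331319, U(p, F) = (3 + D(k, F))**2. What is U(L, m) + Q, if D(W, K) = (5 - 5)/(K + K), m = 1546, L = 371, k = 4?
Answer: -2331283/4 ≈ -5.8282e+5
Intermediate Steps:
D(W, K) = 0 (D(W, K) = 0/((2*K)) = 0*(1/(2*K)) = 0)
U(p, F) = 9 (U(p, F) = (3 + 0)**2 = 3**2 = 9)
Q = -2331319/4 (Q = -1/4*2331319 = -2331319/4 ≈ -5.8283e+5)
U(L, m) + Q = 9 - 2331319/4 = -2331283/4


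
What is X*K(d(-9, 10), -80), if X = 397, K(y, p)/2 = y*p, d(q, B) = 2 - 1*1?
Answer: -63520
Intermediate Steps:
d(q, B) = 1 (d(q, B) = 2 - 1 = 1)
K(y, p) = 2*p*y (K(y, p) = 2*(y*p) = 2*(p*y) = 2*p*y)
X*K(d(-9, 10), -80) = 397*(2*(-80)*1) = 397*(-160) = -63520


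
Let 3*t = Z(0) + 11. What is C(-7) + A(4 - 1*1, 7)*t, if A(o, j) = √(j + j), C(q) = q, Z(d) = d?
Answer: -7 + 11*√14/3 ≈ 6.7194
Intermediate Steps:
A(o, j) = √2*√j (A(o, j) = √(2*j) = √2*√j)
t = 11/3 (t = (0 + 11)/3 = (⅓)*11 = 11/3 ≈ 3.6667)
C(-7) + A(4 - 1*1, 7)*t = -7 + (√2*√7)*(11/3) = -7 + √14*(11/3) = -7 + 11*√14/3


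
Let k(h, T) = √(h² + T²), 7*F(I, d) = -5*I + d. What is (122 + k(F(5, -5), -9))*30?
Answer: 3660 + 90*√541/7 ≈ 3959.1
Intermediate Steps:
F(I, d) = -5*I/7 + d/7 (F(I, d) = (-5*I + d)/7 = (d - 5*I)/7 = -5*I/7 + d/7)
k(h, T) = √(T² + h²)
(122 + k(F(5, -5), -9))*30 = (122 + √((-9)² + (-5/7*5 + (⅐)*(-5))²))*30 = (122 + √(81 + (-25/7 - 5/7)²))*30 = (122 + √(81 + (-30/7)²))*30 = (122 + √(81 + 900/49))*30 = (122 + √(4869/49))*30 = (122 + 3*√541/7)*30 = 3660 + 90*√541/7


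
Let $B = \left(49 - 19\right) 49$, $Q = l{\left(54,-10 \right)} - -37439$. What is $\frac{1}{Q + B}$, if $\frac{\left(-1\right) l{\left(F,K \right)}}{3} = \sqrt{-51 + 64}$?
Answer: $\frac{2993}{116454628} + \frac{3 \sqrt{13}}{1513910164} \approx 2.5708 \cdot 10^{-5}$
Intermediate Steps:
$l{\left(F,K \right)} = - 3 \sqrt{13}$ ($l{\left(F,K \right)} = - 3 \sqrt{-51 + 64} = - 3 \sqrt{13}$)
$Q = 37439 - 3 \sqrt{13}$ ($Q = - 3 \sqrt{13} - -37439 = - 3 \sqrt{13} + 37439 = 37439 - 3 \sqrt{13} \approx 37428.0$)
$B = 1470$ ($B = 30 \cdot 49 = 1470$)
$\frac{1}{Q + B} = \frac{1}{\left(37439 - 3 \sqrt{13}\right) + 1470} = \frac{1}{38909 - 3 \sqrt{13}}$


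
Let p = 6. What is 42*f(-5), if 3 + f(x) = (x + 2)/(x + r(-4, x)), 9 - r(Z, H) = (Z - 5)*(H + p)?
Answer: -1764/13 ≈ -135.69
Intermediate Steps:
r(Z, H) = 9 - (-5 + Z)*(6 + H) (r(Z, H) = 9 - (Z - 5)*(H + 6) = 9 - (-5 + Z)*(6 + H))
f(x) = -3 + (2 + x)/(63 + 10*x) (f(x) = -3 + (x + 2)/(x + (39 - 6*(-4) + 5*x - 1*x*(-4))) = -3 + (2 + x)/(x + (39 + 24 + 5*x + 4*x)) = -3 + (2 + x)/(x + (63 + 9*x)) = -3 + (2 + x)/(63 + 10*x))
42*f(-5) = 42*((-187 - 29*(-5))/(63 + 10*(-5))) = 42*((-187 + 145)/(63 - 50)) = 42*(-42/13) = -1764/13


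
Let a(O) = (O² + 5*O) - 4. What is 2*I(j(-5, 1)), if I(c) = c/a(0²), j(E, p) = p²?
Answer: -½ ≈ -0.50000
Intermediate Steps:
a(O) = -4 + O² + 5*O
I(c) = -c/4 (I(c) = c/(-4 + (0²)² + 5*0²) = c/(-4 + 0² + 5*0) = c/(-4 + 0 + 0) = c/(-4) = c*(-¼) = -c/4)
2*I(j(-5, 1)) = 2*(-¼*1²) = 2*(-¼*1) = 2*(-¼) = -½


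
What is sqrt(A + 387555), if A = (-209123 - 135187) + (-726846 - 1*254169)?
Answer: I*sqrt(937770) ≈ 968.38*I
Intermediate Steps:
A = -1325325 (A = -344310 + (-726846 - 254169) = -344310 - 981015 = -1325325)
sqrt(A + 387555) = sqrt(-1325325 + 387555) = sqrt(-937770) = I*sqrt(937770)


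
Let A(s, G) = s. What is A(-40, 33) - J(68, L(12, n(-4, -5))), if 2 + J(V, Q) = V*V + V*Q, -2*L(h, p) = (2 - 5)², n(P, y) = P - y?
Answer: -4356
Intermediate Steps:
L(h, p) = -9/2 (L(h, p) = -(2 - 5)²/2 = -½*(-3)² = -½*9 = -9/2)
J(V, Q) = -2 + V² + Q*V (J(V, Q) = -2 + (V*V + V*Q) = -2 + (V² + Q*V) = -2 + V² + Q*V)
A(-40, 33) - J(68, L(12, n(-4, -5))) = -40 - (-2 + 68² - 9/2*68) = -40 - (-2 + 4624 - 306) = -40 - 1*4316 = -40 - 4316 = -4356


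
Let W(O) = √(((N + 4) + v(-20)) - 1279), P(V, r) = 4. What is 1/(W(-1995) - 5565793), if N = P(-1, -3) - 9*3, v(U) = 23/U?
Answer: -111315860/619561034402963 - 6*I*√14435/619561034402963 ≈ -1.7967e-7 - 1.1635e-12*I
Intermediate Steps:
N = -23 (N = 4 - 9*3 = 4 - 27 = -23)
W(O) = 3*I*√14435/10 (W(O) = √(((-23 + 4) + 23/(-20)) - 1279) = √((-19 + 23*(-1/20)) - 1279) = √((-19 - 23/20) - 1279) = √(-403/20 - 1279) = √(-25983/20) = 3*I*√14435/10)
1/(W(-1995) - 5565793) = 1/(3*I*√14435/10 - 5565793) = 1/(-5565793 + 3*I*√14435/10)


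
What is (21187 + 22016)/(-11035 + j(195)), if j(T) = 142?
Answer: -14401/3631 ≈ -3.9661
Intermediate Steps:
(21187 + 22016)/(-11035 + j(195)) = (21187 + 22016)/(-11035 + 142) = 43203/(-10893) = 43203*(-1/10893) = -14401/3631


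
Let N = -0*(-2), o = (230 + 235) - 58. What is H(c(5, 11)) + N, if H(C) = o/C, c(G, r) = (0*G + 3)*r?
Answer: 37/3 ≈ 12.333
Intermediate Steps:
c(G, r) = 3*r (c(G, r) = (0 + 3)*r = 3*r)
o = 407 (o = 465 - 58 = 407)
H(C) = 407/C
N = 0 (N = -55918*0 = 0)
H(c(5, 11)) + N = 407/((3*11)) + 0 = 407/33 + 0 = 407*(1/33) + 0 = 37/3 + 0 = 37/3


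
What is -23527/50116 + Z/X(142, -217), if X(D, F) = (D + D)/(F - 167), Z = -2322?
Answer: 11169787375/3558236 ≈ 3139.1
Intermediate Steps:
X(D, F) = 2*D/(-167 + F) (X(D, F) = (2*D)/(-167 + F) = 2*D/(-167 + F))
-23527/50116 + Z/X(142, -217) = -23527/50116 - 2322/(2*142/(-167 - 217)) = -23527*1/50116 - 2322/(2*142/(-384)) = -23527/50116 - 2322/(2*142*(-1/384)) = -23527/50116 - 2322/(-71/96) = -23527/50116 - 2322*(-96/71) = -23527/50116 + 222912/71 = 11169787375/3558236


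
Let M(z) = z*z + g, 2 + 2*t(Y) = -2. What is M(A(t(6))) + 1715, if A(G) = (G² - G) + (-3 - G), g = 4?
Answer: 1744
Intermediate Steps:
t(Y) = -2 (t(Y) = -1 + (½)*(-2) = -1 - 1 = -2)
A(G) = -3 + G² - 2*G
M(z) = 4 + z² (M(z) = z*z + 4 = z² + 4 = 4 + z²)
M(A(t(6))) + 1715 = (4 + (-3 + (-2)² - 2*(-2))²) + 1715 = (4 + (-3 + 4 + 4)²) + 1715 = (4 + 5²) + 1715 = (4 + 25) + 1715 = 29 + 1715 = 1744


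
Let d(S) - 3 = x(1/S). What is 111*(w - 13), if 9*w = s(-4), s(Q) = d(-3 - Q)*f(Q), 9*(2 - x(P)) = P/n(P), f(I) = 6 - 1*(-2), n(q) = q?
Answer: -25937/27 ≈ -960.63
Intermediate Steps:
f(I) = 8 (f(I) = 6 + 2 = 8)
x(P) = 17/9 (x(P) = 2 - P/(9*P) = 2 - 1/9*1 = 2 - 1/9 = 17/9)
d(S) = 44/9 (d(S) = 3 + 17/9 = 44/9)
s(Q) = 352/9 (s(Q) = (44/9)*8 = 352/9)
w = 352/81 (w = (1/9)*(352/9) = 352/81 ≈ 4.3457)
111*(w - 13) = 111*(352/81 - 13) = 111*(-701/81) = -25937/27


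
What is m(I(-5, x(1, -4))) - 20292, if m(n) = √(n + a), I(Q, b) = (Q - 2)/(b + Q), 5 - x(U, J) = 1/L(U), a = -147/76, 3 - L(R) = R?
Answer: -20292 + √17423/38 ≈ -20289.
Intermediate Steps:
L(R) = 3 - R
a = -147/76 (a = -147*1/76 = -147/76 ≈ -1.9342)
x(U, J) = 5 - 1/(3 - U)
I(Q, b) = (-2 + Q)/(Q + b)
m(n) = √(-147/76 + n) (m(n) = √(n - 147/76) = √(-147/76 + n))
m(I(-5, x(1, -4))) - 20292 = √(-2793 + 1444*((-2 - 5)/(-5 + (-14 + 5*1)/(-3 + 1))))/38 - 20292 = √(-2793 + 1444*(-7/(-5 + (-14 + 5)/(-2))))/38 - 20292 = √(-2793 + 1444*(-7/(-5 - ½*(-9))))/38 - 20292 = √(-2793 + 1444*(-7/(-5 + 9/2)))/38 - 20292 = √(-2793 + 1444*(-7/(-½)))/38 - 20292 = √(-2793 + 1444*(-2*(-7)))/38 - 20292 = √(-2793 + 1444*14)/38 - 20292 = √(-2793 + 20216)/38 - 20292 = √17423/38 - 20292 = -20292 + √17423/38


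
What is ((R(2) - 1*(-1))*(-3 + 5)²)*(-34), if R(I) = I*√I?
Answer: -136 - 272*√2 ≈ -520.67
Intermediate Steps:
R(I) = I^(3/2)
((R(2) - 1*(-1))*(-3 + 5)²)*(-34) = ((2^(3/2) - 1*(-1))*(-3 + 5)²)*(-34) = ((2*√2 + 1)*2²)*(-34) = ((1 + 2*√2)*4)*(-34) = (4 + 8*√2)*(-34) = -136 - 272*√2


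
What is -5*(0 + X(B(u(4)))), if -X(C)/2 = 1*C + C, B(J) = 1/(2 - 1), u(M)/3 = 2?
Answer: 20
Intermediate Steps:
u(M) = 6 (u(M) = 3*2 = 6)
B(J) = 1 (B(J) = 1/1 = 1)
X(C) = -4*C (X(C) = -2*(1*C + C) = -2*(C + C) = -4*C)
-5*(0 + X(B(u(4)))) = -5*(0 - 4*1) = -5*(0 - 4) = -5*(-4) = 20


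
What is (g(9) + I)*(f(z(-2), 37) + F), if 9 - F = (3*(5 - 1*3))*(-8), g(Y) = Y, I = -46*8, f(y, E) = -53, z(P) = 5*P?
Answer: -1436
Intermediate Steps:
I = -368
F = 57 (F = 9 - 3*(5 - 1*3)*(-8) = 9 - 3*(5 - 3)*(-8) = 9 - 3*2*(-8) = 9 - 6*(-8) = 9 - 1*(-48) = 9 + 48 = 57)
(g(9) + I)*(f(z(-2), 37) + F) = (9 - 368)*(-53 + 57) = -359*4 = -1436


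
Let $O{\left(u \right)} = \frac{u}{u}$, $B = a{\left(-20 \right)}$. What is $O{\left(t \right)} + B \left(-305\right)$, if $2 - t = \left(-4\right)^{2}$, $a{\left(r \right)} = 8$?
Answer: $-2439$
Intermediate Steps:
$B = 8$
$t = -14$ ($t = 2 - \left(-4\right)^{2} = 2 - 16 = -14$)
$O{\left(u \right)} = 1$
$O{\left(t \right)} + B \left(-305\right) = 1 + 8 \left(-305\right) = 1 - 2440 = -2439$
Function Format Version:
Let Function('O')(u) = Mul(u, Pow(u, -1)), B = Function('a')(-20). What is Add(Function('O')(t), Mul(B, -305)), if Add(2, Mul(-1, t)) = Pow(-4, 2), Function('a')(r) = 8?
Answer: -2439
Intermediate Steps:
B = 8
t = -14 (t = Add(2, Mul(-1, Pow(-4, 2))) = Add(2, Mul(-1, 16)) = Add(2, -16) = -14)
Function('O')(u) = 1
Add(Function('O')(t), Mul(B, -305)) = Add(1, Mul(8, -305)) = Add(1, -2440) = -2439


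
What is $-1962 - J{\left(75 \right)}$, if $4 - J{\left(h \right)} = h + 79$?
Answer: $-1812$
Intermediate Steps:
$J{\left(h \right)} = -75 - h$ ($J{\left(h \right)} = 4 - \left(h + 79\right) = 4 - \left(79 + h\right) = -75 - h$)
$-1962 - J{\left(75 \right)} = -1962 - \left(-75 - 75\right) = -1962 - -150 = -1962 + 150 = -1812$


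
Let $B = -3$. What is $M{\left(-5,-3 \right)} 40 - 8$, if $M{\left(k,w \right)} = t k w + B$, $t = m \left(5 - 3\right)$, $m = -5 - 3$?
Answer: $-9728$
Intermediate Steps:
$m = -8$
$t = -16$ ($t = - 8 \left(5 - 3\right) = \left(-8\right) 2 = -16$)
$M{\left(k,w \right)} = -3 - 16 k w$ ($M{\left(k,w \right)} = - 16 k w - 3 = -3 - 16 k w$)
$M{\left(-5,-3 \right)} 40 - 8 = \left(-3 - \left(-80\right) \left(-3\right)\right) 40 - 8 = \left(-3 - 240\right) 40 - 8 = \left(-243\right) 40 - 8 = -9720 - 8 = -9728$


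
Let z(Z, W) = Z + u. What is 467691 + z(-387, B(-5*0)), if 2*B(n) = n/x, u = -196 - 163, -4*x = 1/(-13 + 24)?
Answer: 466945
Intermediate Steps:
x = -1/44 (x = -1/(4*(-13 + 24)) = -¼/11 = -¼*1/11 = -1/44 ≈ -0.022727)
u = -359
B(n) = -22*n (B(n) = (n/(-1/44))/2 = (n*(-44))/2 = (-44*n)/2 = -22*n)
z(Z, W) = -359 + Z (z(Z, W) = Z - 359 = -359 + Z)
467691 + z(-387, B(-5*0)) = 467691 + (-359 - 387) = 467691 - 746 = 466945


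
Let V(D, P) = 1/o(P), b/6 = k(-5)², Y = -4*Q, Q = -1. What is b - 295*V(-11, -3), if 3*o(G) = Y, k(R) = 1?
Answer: -861/4 ≈ -215.25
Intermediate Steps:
Y = 4 (Y = -4*(-1) = 4)
o(G) = 4/3 (o(G) = (⅓)*4 = 4/3)
b = 6 (b = 6*1² = 6*1 = 6)
V(D, P) = ¾ (V(D, P) = 1/(4/3) = ¾)
b - 295*V(-11, -3) = 6 - 295*¾ = 6 - 885/4 = -861/4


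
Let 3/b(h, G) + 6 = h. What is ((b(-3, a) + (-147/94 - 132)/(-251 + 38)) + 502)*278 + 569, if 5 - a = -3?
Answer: 1403608834/10011 ≈ 1.4021e+5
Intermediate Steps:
a = 8 (a = 5 - 1*(-3) = 5 + 3 = 8)
b(h, G) = 3/(-6 + h)
((b(-3, a) + (-147/94 - 132)/(-251 + 38)) + 502)*278 + 569 = ((3/(-6 - 3) + (-147/94 - 132)/(-251 + 38)) + 502)*278 + 569 = ((3/(-9) + (-147*1/94 - 132)/(-213)) + 502)*278 + 569 = ((3*(-1/9) + (-147/94 - 132)*(-1/213)) + 502)*278 + 569 = ((-1/3 - 12555/94*(-1/213)) + 502)*278 + 569 = ((-1/3 + 4185/6674) + 502)*278 + 569 = (5881/20022 + 502)*278 + 569 = (10056925/20022)*278 + 569 = 1397912575/10011 + 569 = 1403608834/10011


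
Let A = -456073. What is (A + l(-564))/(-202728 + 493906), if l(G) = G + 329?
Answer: -228154/145589 ≈ -1.5671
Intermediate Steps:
l(G) = 329 + G
(A + l(-564))/(-202728 + 493906) = (-456073 + (329 - 564))/(-202728 + 493906) = (-456073 - 235)/291178 = -456308*1/291178 = -228154/145589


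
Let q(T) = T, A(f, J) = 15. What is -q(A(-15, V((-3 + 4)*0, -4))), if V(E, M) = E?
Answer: -15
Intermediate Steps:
-q(A(-15, V((-3 + 4)*0, -4))) = -1*15 = -15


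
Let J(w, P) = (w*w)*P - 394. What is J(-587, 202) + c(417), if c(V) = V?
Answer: 69602961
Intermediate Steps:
J(w, P) = -394 + P*w² (J(w, P) = w²*P - 394 = P*w² - 394 = -394 + P*w²)
J(-587, 202) + c(417) = (-394 + 202*(-587)²) + 417 = (-394 + 202*344569) + 417 = (-394 + 69602938) + 417 = 69602544 + 417 = 69602961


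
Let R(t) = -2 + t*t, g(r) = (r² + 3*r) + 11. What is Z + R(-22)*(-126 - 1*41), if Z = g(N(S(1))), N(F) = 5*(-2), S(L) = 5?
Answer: -80413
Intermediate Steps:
N(F) = -10
g(r) = 11 + r² + 3*r
Z = 81 (Z = 11 + (-10)² + 3*(-10) = 11 + 100 - 30 = 81)
R(t) = -2 + t²
Z + R(-22)*(-126 - 1*41) = 81 + (-2 + (-22)²)*(-126 - 1*41) = 81 + (-2 + 484)*(-126 - 41) = 81 + 482*(-167) = 81 - 80494 = -80413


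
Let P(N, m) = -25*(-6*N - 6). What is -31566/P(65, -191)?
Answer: -5261/1650 ≈ -3.1885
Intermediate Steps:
P(N, m) = 150 + 150*N (P(N, m) = -25*(-6 - 6*N) = 150 + 150*N)
-31566/P(65, -191) = -31566/(150 + 150*65) = -31566/(150 + 9750) = -31566/9900 = -31566*1/9900 = -5261/1650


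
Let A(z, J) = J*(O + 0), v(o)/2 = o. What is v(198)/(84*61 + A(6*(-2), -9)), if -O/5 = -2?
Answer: 66/839 ≈ 0.078665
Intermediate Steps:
O = 10 (O = -5*(-2) = 10)
v(o) = 2*o
A(z, J) = 10*J (A(z, J) = J*(10 + 0) = J*10 = 10*J)
v(198)/(84*61 + A(6*(-2), -9)) = (2*198)/(84*61 + 10*(-9)) = 396/(5124 - 90) = 396/5034 = 396*(1/5034) = 66/839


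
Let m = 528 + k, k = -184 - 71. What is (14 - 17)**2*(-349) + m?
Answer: -2868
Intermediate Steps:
k = -255
m = 273 (m = 528 - 255 = 273)
(14 - 17)**2*(-349) + m = (14 - 17)**2*(-349) + 273 = (-3)**2*(-349) + 273 = 9*(-349) + 273 = -3141 + 273 = -2868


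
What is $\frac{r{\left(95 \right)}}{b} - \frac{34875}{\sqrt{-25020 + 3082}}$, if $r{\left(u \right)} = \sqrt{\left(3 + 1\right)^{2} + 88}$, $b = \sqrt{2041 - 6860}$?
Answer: $\frac{i \left(- 43876 \sqrt{125294} + 168062625 \sqrt{21938}\right)}{105719222} \approx 235.31 i$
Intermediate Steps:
$b = i \sqrt{4819}$ ($b = \sqrt{-4819} = i \sqrt{4819} \approx 69.419 i$)
$r{\left(u \right)} = 2 \sqrt{26}$ ($r{\left(u \right)} = \sqrt{4^{2} + 88} = \sqrt{16 + 88} = \sqrt{104} = 2 \sqrt{26}$)
$\frac{r{\left(95 \right)}}{b} - \frac{34875}{\sqrt{-25020 + 3082}} = \frac{2 \sqrt{26}}{i \sqrt{4819}} - \frac{34875}{\sqrt{-25020 + 3082}} = 2 \sqrt{26} \left(- \frac{i \sqrt{4819}}{4819}\right) - \frac{34875}{\sqrt{-21938}} = - \frac{2 i \sqrt{125294}}{4819} - \frac{34875}{i \sqrt{21938}} = - \frac{2 i \sqrt{125294}}{4819} - 34875 \left(- \frac{i \sqrt{21938}}{21938}\right) = - \frac{2 i \sqrt{125294}}{4819} + \frac{34875 i \sqrt{21938}}{21938}$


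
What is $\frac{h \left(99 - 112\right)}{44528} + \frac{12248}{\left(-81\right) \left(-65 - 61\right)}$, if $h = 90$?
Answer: $\frac{133359481}{113613192} \approx 1.1738$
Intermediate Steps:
$\frac{h \left(99 - 112\right)}{44528} + \frac{12248}{\left(-81\right) \left(-65 - 61\right)} = \frac{90 \left(99 - 112\right)}{44528} + \frac{12248}{\left(-81\right) \left(-65 - 61\right)} = 90 \left(-13\right) \frac{1}{44528} + \frac{12248}{\left(-81\right) \left(-126\right)} = \left(-1170\right) \frac{1}{44528} + \frac{12248}{10206} = - \frac{585}{22264} + 12248 \cdot \frac{1}{10206} = - \frac{585}{22264} + \frac{6124}{5103} = \frac{133359481}{113613192}$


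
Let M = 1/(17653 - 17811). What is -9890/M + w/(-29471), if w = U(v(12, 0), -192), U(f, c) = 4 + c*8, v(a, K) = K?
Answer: 46051975552/29471 ≈ 1.5626e+6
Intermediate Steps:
U(f, c) = 4 + 8*c
w = -1532 (w = 4 + 8*(-192) = 4 - 1536 = -1532)
M = -1/158 (M = 1/(-158) = -1/158 ≈ -0.0063291)
-9890/M + w/(-29471) = -9890/(-1/158) - 1532/(-29471) = -9890*(-158) - 1532*(-1/29471) = 1562620 + 1532/29471 = 46051975552/29471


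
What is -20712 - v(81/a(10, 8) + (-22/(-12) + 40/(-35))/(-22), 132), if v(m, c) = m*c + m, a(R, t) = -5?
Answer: -12245129/660 ≈ -18553.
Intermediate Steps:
v(m, c) = m + c*m (v(m, c) = c*m + m = m + c*m)
-20712 - v(81/a(10, 8) + (-22/(-12) + 40/(-35))/(-22), 132) = -20712 - (81/(-5) + (-22/(-12) + 40/(-35))/(-22))*(1 + 132) = -20712 - (81*(-1/5) + (-22*(-1/12) + 40*(-1/35))*(-1/22))*133 = -20712 - (-81/5 + (11/6 - 8/7)*(-1/22))*133 = -20712 - (-81/5 + (29/42)*(-1/22))*133 = -20712 - (-81/5 - 29/924)*133 = -20712 - (-74989)*133/4620 = -20712 - 1*(-1424791/660) = -20712 + 1424791/660 = -12245129/660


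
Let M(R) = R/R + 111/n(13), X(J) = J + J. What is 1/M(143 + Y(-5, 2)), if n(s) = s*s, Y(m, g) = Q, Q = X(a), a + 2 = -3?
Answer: 169/280 ≈ 0.60357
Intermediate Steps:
a = -5 (a = -2 - 3 = -5)
X(J) = 2*J
Q = -10 (Q = 2*(-5) = -10)
Y(m, g) = -10
n(s) = s²
M(R) = 280/169 (M(R) = R/R + 111/(13²) = 1 + 111/169 = 280/169)
1/M(143 + Y(-5, 2)) = 1/(280/169) = 169/280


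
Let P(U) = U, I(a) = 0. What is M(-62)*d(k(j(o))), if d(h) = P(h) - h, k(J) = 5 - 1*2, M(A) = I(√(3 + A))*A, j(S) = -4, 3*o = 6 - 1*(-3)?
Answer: 0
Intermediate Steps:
o = 3 (o = (6 - 1*(-3))/3 = (6 + 3)/3 = (⅓)*9 = 3)
M(A) = 0 (M(A) = 0*A = 0)
k(J) = 3 (k(J) = 5 - 2 = 3)
d(h) = 0 (d(h) = h - h = 0)
M(-62)*d(k(j(o))) = 0*0 = 0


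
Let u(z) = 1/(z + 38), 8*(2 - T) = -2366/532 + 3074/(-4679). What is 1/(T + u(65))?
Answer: 146508848/387919101 ≈ 0.37768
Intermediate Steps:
T = 3752395/1422416 (T = 2 - (-2366/532 + 3074/(-4679))/8 = 2 - (-2366*1/532 + 3074*(-1/4679))/8 = 2 - (-169/38 - 3074/4679)/8 = 2 - ⅛*(-907563/177802) = 2 + 907563/1422416 = 3752395/1422416 ≈ 2.6380)
u(z) = 1/(38 + z)
1/(T + u(65)) = 1/(3752395/1422416 + 1/(38 + 65)) = 1/(3752395/1422416 + 1/103) = 1/(387919101/146508848) = 146508848/387919101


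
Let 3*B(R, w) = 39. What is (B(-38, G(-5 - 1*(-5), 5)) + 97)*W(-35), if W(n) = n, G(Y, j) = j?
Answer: -3850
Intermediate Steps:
B(R, w) = 13 (B(R, w) = (1/3)*39 = 13)
(B(-38, G(-5 - 1*(-5), 5)) + 97)*W(-35) = (13 + 97)*(-35) = 110*(-35) = -3850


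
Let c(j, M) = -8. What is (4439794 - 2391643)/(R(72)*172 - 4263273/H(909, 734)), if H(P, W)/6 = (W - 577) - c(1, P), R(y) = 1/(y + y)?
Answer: -4055338980/8524181 ≈ -475.75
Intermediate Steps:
R(y) = 1/(2*y)
H(P, W) = -3414 + 6*W (H(P, W) = 6*((W - 577) - 1*(-8)) = 6*((-577 + W) + 8) = 6*(-569 + W) = -3414 + 6*W)
(4439794 - 2391643)/(R(72)*172 - 4263273/H(909, 734)) = (4439794 - 2391643)/(((½)/72)*172 - 4263273/(-3414 + 6*734)) = 2048151/(((½)*(1/72))*172 - 4263273/(-3414 + 4404)) = 2048151/((1/144)*172 - 4263273/990) = 2048151/(43/36 - 4263273*1/990) = 2048151/(43/36 - 473697/110) = 2048151/(-8524181/1980) = 2048151*(-1980/8524181) = -4055338980/8524181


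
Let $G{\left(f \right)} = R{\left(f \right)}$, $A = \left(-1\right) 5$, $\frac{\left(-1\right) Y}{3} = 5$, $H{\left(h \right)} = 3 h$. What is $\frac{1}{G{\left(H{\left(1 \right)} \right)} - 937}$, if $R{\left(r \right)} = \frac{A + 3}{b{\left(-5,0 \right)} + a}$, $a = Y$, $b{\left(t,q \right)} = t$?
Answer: $- \frac{10}{9369} \approx -0.0010673$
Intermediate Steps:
$Y = -15$ ($Y = \left(-3\right) 5 = -15$)
$A = -5$
$a = -15$
$R{\left(r \right)} = \frac{1}{10}$ ($R{\left(r \right)} = \frac{-5 + 3}{-5 - 15} = - \frac{2}{-20} = \left(-2\right) \left(- \frac{1}{20}\right) = \frac{1}{10}$)
$G{\left(f \right)} = \frac{1}{10}$
$\frac{1}{G{\left(H{\left(1 \right)} \right)} - 937} = \frac{1}{\frac{1}{10} - 937} = \frac{1}{- \frac{9369}{10}} = - \frac{10}{9369}$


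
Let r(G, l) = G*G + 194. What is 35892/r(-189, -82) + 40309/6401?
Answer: 9696199/1328855 ≈ 7.2967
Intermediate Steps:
r(G, l) = 194 + G² (r(G, l) = G² + 194 = 194 + G²)
35892/r(-189, -82) + 40309/6401 = 35892/(194 + (-189)²) + 40309/6401 = 35892/(194 + 35721) + 40309*(1/6401) = 35892/35915 + 233/37 = 9696199/1328855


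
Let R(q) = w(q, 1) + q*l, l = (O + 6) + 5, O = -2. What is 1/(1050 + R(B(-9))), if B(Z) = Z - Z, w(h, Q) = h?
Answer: 1/1050 ≈ 0.00095238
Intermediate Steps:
l = 9 (l = (-2 + 6) + 5 = 4 + 5 = 9)
B(Z) = 0
R(q) = 10*q (R(q) = q + q*9 = q + 9*q = 10*q)
1/(1050 + R(B(-9))) = 1/(1050 + 10*0) = 1/(1050 + 0) = 1/1050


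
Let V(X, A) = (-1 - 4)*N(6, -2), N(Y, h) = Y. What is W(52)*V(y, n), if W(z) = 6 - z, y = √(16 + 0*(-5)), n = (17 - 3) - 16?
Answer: 1380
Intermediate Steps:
n = -2 (n = 14 - 16 = -2)
y = 4 (y = √(16 + 0) = √16 = 4)
V(X, A) = -30 (V(X, A) = (-1 - 4)*6 = -5*6 = -30)
W(52)*V(y, n) = (6 - 1*52)*(-30) = (6 - 52)*(-30) = -46*(-30) = 1380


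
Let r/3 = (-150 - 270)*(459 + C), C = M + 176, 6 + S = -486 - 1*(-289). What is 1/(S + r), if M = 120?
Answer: -1/951503 ≈ -1.0510e-6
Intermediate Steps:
S = -203 (S = -6 + (-486 - 1*(-289)) = -6 + (-486 + 289) = -6 - 197 = -203)
C = 296 (C = 120 + 176 = 296)
r = -951300 (r = 3*((-150 - 270)*(459 + 296)) = 3*(-420*755) = 3*(-317100) = -951300)
1/(S + r) = 1/(-203 - 951300) = 1/(-951503) = -1/951503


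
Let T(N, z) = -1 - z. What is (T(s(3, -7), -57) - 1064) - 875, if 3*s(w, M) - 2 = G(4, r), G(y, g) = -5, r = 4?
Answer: -1883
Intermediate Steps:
s(w, M) = -1 (s(w, M) = ⅔ + (⅓)*(-5) = ⅔ - 5/3 = -1)
(T(s(3, -7), -57) - 1064) - 875 = ((-1 - 1*(-57)) - 1064) - 875 = ((-1 + 57) - 1064) - 875 = (56 - 1064) - 875 = -1008 - 875 = -1883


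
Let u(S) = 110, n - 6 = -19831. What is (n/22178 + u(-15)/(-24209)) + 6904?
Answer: 285101918431/41300554 ≈ 6903.1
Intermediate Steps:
n = -19825 (n = 6 - 19831 = -19825)
(n/22178 + u(-15)/(-24209)) + 6904 = (-19825/22178 + 110/(-24209)) + 6904 = (-19825*1/22178 + 110*(-1/24209)) + 6904 = (-1525/1706 - 110/24209) + 6904 = -37106385/41300554 + 6904 = 285101918431/41300554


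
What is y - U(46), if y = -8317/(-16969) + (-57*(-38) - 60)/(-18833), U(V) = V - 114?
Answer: 21852145383/319577177 ≈ 68.378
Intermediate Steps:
U(V) = -114 + V
y = 120897347/319577177 (y = -8317*(-1/16969) + (2166 - 60)*(-1/18833) = 8317/16969 + 2106*(-1/18833) = 8317/16969 - 2106/18833 = 120897347/319577177 ≈ 0.37830)
y - U(46) = 120897347/319577177 - (-114 + 46) = 120897347/319577177 - 1*(-68) = 120897347/319577177 + 68 = 21852145383/319577177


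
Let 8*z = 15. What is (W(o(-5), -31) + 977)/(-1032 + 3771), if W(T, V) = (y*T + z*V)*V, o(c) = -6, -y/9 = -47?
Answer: 651655/21912 ≈ 29.740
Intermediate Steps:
y = 423 (y = -9*(-47) = 423)
z = 15/8 (z = (1/8)*15 = 15/8 ≈ 1.8750)
W(T, V) = V*(423*T + 15*V/8) (W(T, V) = (423*T + 15*V/8)*V = V*(423*T + 15*V/8))
(W(o(-5), -31) + 977)/(-1032 + 3771) = ((3/8)*(-31)*(5*(-31) + 1128*(-6)) + 977)/(-1032 + 3771) = ((3/8)*(-31)*(-155 - 6768) + 977)/2739 = ((3/8)*(-31)*(-6923) + 977)*(1/2739) = (643839/8 + 977)*(1/2739) = (651655/8)*(1/2739) = 651655/21912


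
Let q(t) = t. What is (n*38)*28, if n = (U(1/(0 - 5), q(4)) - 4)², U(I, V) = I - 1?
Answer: 719264/25 ≈ 28771.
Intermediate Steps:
U(I, V) = -1 + I
n = 676/25 (n = ((-1 + 1/(0 - 5)) - 4)² = ((-1 + 1/(-5)) - 4)² = ((-1 - ⅕) - 4)² = (-6/5 - 4)² = (-26/5)² = 676/25 ≈ 27.040)
(n*38)*28 = ((676/25)*38)*28 = (25688/25)*28 = 719264/25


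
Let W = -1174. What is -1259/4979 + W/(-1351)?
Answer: 4144437/6726629 ≈ 0.61612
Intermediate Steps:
-1259/4979 + W/(-1351) = -1259/4979 - 1174/(-1351) = -1259*1/4979 - 1174*(-1/1351) = -1259/4979 + 1174/1351 = 4144437/6726629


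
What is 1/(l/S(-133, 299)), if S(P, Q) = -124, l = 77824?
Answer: -31/19456 ≈ -0.0015933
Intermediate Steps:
1/(l/S(-133, 299)) = 1/(77824/(-124)) = 1/(77824*(-1/124)) = 1/(-19456/31) = -31/19456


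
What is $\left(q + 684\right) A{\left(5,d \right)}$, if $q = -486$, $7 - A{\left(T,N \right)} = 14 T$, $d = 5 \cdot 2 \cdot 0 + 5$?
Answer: $-12474$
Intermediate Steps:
$d = 5$ ($d = 10 \cdot 0 + 5 = 0 + 5 = 5$)
$A{\left(T,N \right)} = 7 - 14 T$
$\left(q + 684\right) A{\left(5,d \right)} = \left(-486 + 684\right) \left(7 - 70\right) = 198 \left(7 - 70\right) = 198 \left(-63\right) = -12474$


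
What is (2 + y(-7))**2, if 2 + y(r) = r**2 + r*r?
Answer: 9604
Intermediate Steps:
y(r) = -2 + 2*r**2 (y(r) = -2 + (r**2 + r*r) = -2 + (r**2 + r**2) = -2 + 2*r**2)
(2 + y(-7))**2 = (2 + (-2 + 2*(-7)**2))**2 = (2 + (-2 + 2*49))**2 = (2 + (-2 + 98))**2 = (2 + 96)**2 = 98**2 = 9604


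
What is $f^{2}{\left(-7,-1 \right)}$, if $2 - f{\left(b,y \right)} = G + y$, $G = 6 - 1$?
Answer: $4$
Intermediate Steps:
$G = 5$ ($G = 6 - 1 = 5$)
$f{\left(b,y \right)} = -3 - y$ ($f{\left(b,y \right)} = 2 - \left(5 + y\right) = -3 - y$)
$f^{2}{\left(-7,-1 \right)} = \left(-3 - -1\right)^{2} = \left(-3 + 1\right)^{2} = \left(-2\right)^{2} = 4$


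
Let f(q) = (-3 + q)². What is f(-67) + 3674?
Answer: 8574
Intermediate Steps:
f(-67) + 3674 = (-3 - 67)² + 3674 = (-70)² + 3674 = 4900 + 3674 = 8574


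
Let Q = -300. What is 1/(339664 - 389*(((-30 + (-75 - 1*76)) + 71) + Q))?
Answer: 1/499154 ≈ 2.0034e-6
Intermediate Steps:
1/(339664 - 389*(((-30 + (-75 - 1*76)) + 71) + Q)) = 1/(339664 - 389*(((-30 + (-75 - 1*76)) + 71) - 300)) = 1/(339664 - 389*(((-30 + (-75 - 76)) + 71) - 300)) = 1/(339664 - 389*(((-30 - 151) + 71) - 300)) = 1/(339664 - 389*((-181 + 71) - 300)) = 1/(339664 - 389*(-110 - 300)) = 1/(339664 - 389*(-410)) = 1/(339664 + 159490) = 1/499154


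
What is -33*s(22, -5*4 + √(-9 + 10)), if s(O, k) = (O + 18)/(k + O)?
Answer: -440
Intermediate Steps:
s(O, k) = (18 + O)/(O + k)
-33*s(22, -5*4 + √(-9 + 10)) = -33*(18 + 22)/(22 + (-5*4 + √(-9 + 10))) = -33*40/(22 + (-20 + √1)) = -33*40/(22 + (-20 + 1)) = -33*40/(22 - 19) = -33*40/3 = -440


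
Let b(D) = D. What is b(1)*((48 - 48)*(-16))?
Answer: 0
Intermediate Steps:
b(1)*((48 - 48)*(-16)) = 1*((48 - 48)*(-16)) = 1*(0*(-16)) = 1*0 = 0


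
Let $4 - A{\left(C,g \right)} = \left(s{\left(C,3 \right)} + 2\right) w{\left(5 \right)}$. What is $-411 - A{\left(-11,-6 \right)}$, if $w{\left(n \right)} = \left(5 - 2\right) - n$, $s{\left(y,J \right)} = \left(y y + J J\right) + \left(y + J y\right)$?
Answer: $-591$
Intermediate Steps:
$s{\left(y,J \right)} = y + J^{2} + y^{2} + J y$ ($s{\left(y,J \right)} = \left(y^{2} + J^{2}\right) + \left(y + J y\right) = \left(J^{2} + y^{2}\right) + \left(y + J y\right) = y + J^{2} + y^{2} + J y$)
$w{\left(n \right)} = 3 - n$
$A{\left(C,g \right)} = 26 + 2 C^{2} + 8 C$ ($A{\left(C,g \right)} = 4 - \left(\left(C + 3^{2} + C^{2} + 3 C\right) + 2\right) \left(3 - 5\right) = 4 - \left(\left(C + 9 + C^{2} + 3 C\right) + 2\right) \left(3 - 5\right) = 4 - \left(\left(9 + C^{2} + 4 C\right) + 2\right) \left(-2\right) = 4 - \left(11 + C^{2} + 4 C\right) \left(-2\right) = 4 - \left(-22 - 8 C - 2 C^{2}\right) = 4 + \left(22 + 2 C^{2} + 8 C\right) = 26 + 2 C^{2} + 8 C$)
$-411 - A{\left(-11,-6 \right)} = -411 - \left(26 + 2 \left(-11\right)^{2} + 8 \left(-11\right)\right) = -411 - \left(26 + 2 \cdot 121 - 88\right) = -411 - \left(26 + 242 - 88\right) = -411 - 180 = -591$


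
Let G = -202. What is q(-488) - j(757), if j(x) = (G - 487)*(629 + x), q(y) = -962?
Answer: 953992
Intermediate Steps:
j(x) = -433381 - 689*x (j(x) = (-202 - 487)*(629 + x) = -689*(629 + x) = -433381 - 689*x)
q(-488) - j(757) = -962 - (-433381 - 689*757) = -962 - (-433381 - 521573) = -962 - 1*(-954954) = -962 + 954954 = 953992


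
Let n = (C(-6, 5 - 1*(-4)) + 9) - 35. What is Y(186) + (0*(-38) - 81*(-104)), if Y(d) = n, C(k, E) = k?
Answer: 8392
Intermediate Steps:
n = -32 (n = (-6 + 9) - 35 = 3 - 35 = -32)
Y(d) = -32
Y(186) + (0*(-38) - 81*(-104)) = -32 + (0*(-38) - 81*(-104)) = -32 + (0 + 8424) = -32 + 8424 = 8392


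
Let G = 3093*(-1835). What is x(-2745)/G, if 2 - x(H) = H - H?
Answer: -2/5675655 ≈ -3.5238e-7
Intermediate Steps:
x(H) = 2 (x(H) = 2 - (H - H) = 2 - 1*0 = 2 + 0 = 2)
G = -5675655
x(-2745)/G = 2/(-5675655) = 2*(-1/5675655) = -2/5675655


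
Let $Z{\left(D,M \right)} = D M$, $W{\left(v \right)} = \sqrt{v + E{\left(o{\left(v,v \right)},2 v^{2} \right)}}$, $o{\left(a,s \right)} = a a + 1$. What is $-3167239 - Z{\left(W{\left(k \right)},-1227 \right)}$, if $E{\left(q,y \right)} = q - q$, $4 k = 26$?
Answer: $-3167239 + \frac{1227 \sqrt{26}}{2} \approx -3.1641 \cdot 10^{6}$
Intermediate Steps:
$k = \frac{13}{2}$ ($k = \frac{1}{4} \cdot 26 = \frac{13}{2} \approx 6.5$)
$o{\left(a,s \right)} = 1 + a^{2}$ ($o{\left(a,s \right)} = a^{2} + 1 = 1 + a^{2}$)
$E{\left(q,y \right)} = 0$
$W{\left(v \right)} = \sqrt{v}$ ($W{\left(v \right)} = \sqrt{v + 0} = \sqrt{v}$)
$-3167239 - Z{\left(W{\left(k \right)},-1227 \right)} = -3167239 - \sqrt{\frac{13}{2}} \left(-1227\right) = -3167239 - \frac{\sqrt{26}}{2} \left(-1227\right) = -3167239 - - \frac{1227 \sqrt{26}}{2} = -3167239 + \frac{1227 \sqrt{26}}{2}$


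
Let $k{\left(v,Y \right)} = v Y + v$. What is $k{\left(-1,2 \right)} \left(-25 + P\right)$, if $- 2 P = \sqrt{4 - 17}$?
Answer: $75 + \frac{3 i \sqrt{13}}{2} \approx 75.0 + 5.4083 i$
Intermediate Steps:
$k{\left(v,Y \right)} = v + Y v$ ($k{\left(v,Y \right)} = Y v + v = v + Y v$)
$P = - \frac{i \sqrt{13}}{2}$ ($P = - \frac{\sqrt{4 - 17}}{2} = - \frac{\sqrt{-13}}{2} = - \frac{i \sqrt{13}}{2} \approx - 1.8028 i$)
$k{\left(-1,2 \right)} \left(-25 + P\right) = - (1 + 2) \left(-25 - \frac{i \sqrt{13}}{2}\right) = \left(-1\right) 3 \left(-25 - \frac{i \sqrt{13}}{2}\right) = - 3 \left(-25 - \frac{i \sqrt{13}}{2}\right) = 75 + \frac{3 i \sqrt{13}}{2}$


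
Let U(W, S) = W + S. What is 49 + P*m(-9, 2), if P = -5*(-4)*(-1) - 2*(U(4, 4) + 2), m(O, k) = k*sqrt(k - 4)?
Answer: 49 - 80*I*sqrt(2) ≈ 49.0 - 113.14*I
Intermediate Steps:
U(W, S) = S + W
m(O, k) = k*sqrt(-4 + k)
P = -40 (P = -5*(-4)*(-1) - 2*((4 + 4) + 2) = 20*(-1) - 2*(8 + 2) = -20 - 2*10 = -20 - 1*20 = -20 - 20 = -40)
49 + P*m(-9, 2) = 49 - 80*sqrt(-4 + 2) = 49 - 80*sqrt(-2) = 49 - 80*I*sqrt(2)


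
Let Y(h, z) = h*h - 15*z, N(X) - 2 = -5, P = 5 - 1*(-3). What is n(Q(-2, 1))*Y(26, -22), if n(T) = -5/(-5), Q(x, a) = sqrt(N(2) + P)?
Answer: 1006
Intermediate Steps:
P = 8 (P = 5 + 3 = 8)
N(X) = -3 (N(X) = 2 - 5 = -3)
Y(h, z) = h**2 - 15*z
Q(x, a) = sqrt(5) (Q(x, a) = sqrt(-3 + 8) = sqrt(5))
n(T) = 1 (n(T) = -5*(-1/5) = 1)
n(Q(-2, 1))*Y(26, -22) = 1*(26**2 - 15*(-22)) = 1*(676 + 330) = 1*1006 = 1006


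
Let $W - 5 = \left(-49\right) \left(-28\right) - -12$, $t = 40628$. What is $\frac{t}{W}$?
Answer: $\frac{40628}{1389} \approx 29.25$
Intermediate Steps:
$W = 1389$ ($W = 5 - -1384 = 5 + \left(1372 + \left(-67 + 79\right)\right) = 5 + \left(1372 + 12\right) = 5 + 1384 = 1389$)
$\frac{t}{W} = \frac{40628}{1389}$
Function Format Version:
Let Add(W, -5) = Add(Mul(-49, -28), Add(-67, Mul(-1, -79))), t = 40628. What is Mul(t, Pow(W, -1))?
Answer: Rational(40628, 1389) ≈ 29.250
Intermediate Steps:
W = 1389 (W = Add(5, Add(Mul(-49, -28), Add(-67, Mul(-1, -79)))) = Add(5, Add(1372, Add(-67, 79))) = Add(5, Add(1372, 12)) = Add(5, 1384) = 1389)
Mul(t, Pow(W, -1)) = Mul(40628, Pow(1389, -1)) = Mul(40628, Rational(1, 1389)) = Rational(40628, 1389)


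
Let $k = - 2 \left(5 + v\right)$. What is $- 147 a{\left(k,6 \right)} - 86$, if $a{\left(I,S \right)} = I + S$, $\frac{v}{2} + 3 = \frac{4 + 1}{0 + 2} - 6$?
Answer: $-3320$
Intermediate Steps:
$v = -13$ ($v = -6 + 2 \left(\frac{4 + 1}{0 + 2} - 6\right) = -6 + 2 \left(\frac{5}{2} - 6\right) = -6 + 2 \left(- \frac{7}{2}\right) = -6 - 7 = -13$)
$k = 16$ ($k = - 2 \left(5 - 13\right) = \left(-2\right) \left(-8\right) = 16$)
$- 147 a{\left(k,6 \right)} - 86 = - 147 \left(16 + 6\right) - 86 = \left(-147\right) 22 - 86 = -3234 - 86 = -3320$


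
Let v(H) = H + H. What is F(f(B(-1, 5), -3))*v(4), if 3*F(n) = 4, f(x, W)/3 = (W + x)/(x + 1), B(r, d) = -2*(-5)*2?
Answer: 32/3 ≈ 10.667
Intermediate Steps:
B(r, d) = 20 (B(r, d) = 10*2 = 20)
v(H) = 2*H
f(x, W) = 3*(W + x)/(1 + x) (f(x, W) = 3*((W + x)/(x + 1)) = 3*((W + x)/(1 + x)) = 3*(W + x)/(1 + x))
F(n) = 4/3 (F(n) = (⅓)*4 = 4/3)
F(f(B(-1, 5), -3))*v(4) = 4*(2*4)/3 = (4/3)*8 = 32/3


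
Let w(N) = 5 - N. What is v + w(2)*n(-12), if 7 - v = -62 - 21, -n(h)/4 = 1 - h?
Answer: -66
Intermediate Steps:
n(h) = -4 + 4*h (n(h) = -4*(1 - h) = -4 + 4*h)
v = 90 (v = 7 - (-62 - 21) = 7 - 1*(-83) = 7 + 83 = 90)
v + w(2)*n(-12) = 90 + (5 - 1*2)*(-4 + 4*(-12)) = 90 + (5 - 2)*(-4 - 48) = 90 + 3*(-52) = 90 - 156 = -66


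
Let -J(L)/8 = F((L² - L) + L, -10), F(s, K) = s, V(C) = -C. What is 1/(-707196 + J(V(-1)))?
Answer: -1/707204 ≈ -1.4140e-6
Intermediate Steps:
J(L) = -8*L² (J(L) = -8*((L² - L) + L) = -8*L²)
1/(-707196 + J(V(-1))) = 1/(-707196 - 8*(-1*(-1))²) = 1/(-707196 - 8*1²) = 1/(-707196 - 8*1) = 1/(-707196 - 8) = 1/(-707204) = -1/707204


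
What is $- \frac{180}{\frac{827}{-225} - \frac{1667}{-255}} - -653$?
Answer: $\frac{3229619}{5473} \approx 590.1$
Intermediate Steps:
$- \frac{180}{\frac{827}{-225} - \frac{1667}{-255}} - -653 = - \frac{180}{827 \left(- \frac{1}{225}\right) - - \frac{1667}{255}} + 653 = - \frac{180}{- \frac{827}{225} + \frac{1667}{255}} + 653 = - \frac{180}{\frac{10946}{3825}} + 653 = \left(-180\right) \frac{3825}{10946} + 653 = - \frac{344250}{5473} + 653 = \frac{3229619}{5473}$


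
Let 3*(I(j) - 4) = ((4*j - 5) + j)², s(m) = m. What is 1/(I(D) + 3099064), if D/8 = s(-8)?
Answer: 3/9402829 ≈ 3.1905e-7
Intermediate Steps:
D = -64 (D = 8*(-8) = -64)
I(j) = 4 + (-5 + 5*j)²/3 (I(j) = 4 + ((4*j - 5) + j)²/3 = 4 + ((-5 + 4*j) + j)²/3 = 4 + (-5 + 5*j)²/3)
1/(I(D) + 3099064) = 1/((4 + 25*(-1 - 64)²/3) + 3099064) = 1/((4 + (25/3)*(-65)²) + 3099064) = 1/((4 + (25/3)*4225) + 3099064) = 1/((4 + 105625/3) + 3099064) = 1/(105637/3 + 3099064) = 1/(9402829/3) = 3/9402829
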